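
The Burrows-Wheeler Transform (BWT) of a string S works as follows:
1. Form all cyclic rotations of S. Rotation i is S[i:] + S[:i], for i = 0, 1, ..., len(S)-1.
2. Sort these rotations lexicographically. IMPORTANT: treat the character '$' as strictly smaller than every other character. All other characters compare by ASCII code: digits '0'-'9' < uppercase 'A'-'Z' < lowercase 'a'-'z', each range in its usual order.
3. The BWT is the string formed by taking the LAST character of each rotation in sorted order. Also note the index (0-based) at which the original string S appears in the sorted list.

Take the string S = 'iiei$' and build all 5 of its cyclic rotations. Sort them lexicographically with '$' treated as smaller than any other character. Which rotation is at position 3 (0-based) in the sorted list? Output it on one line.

All 5 rotations (rotation i = S[i:]+S[:i]):
  rot[0] = iiei$
  rot[1] = iei$i
  rot[2] = ei$ii
  rot[3] = i$iie
  rot[4] = $iiei
Sorted (with $ < everything):
  sorted[0] = $iiei
  sorted[1] = ei$ii
  sorted[2] = i$iie
  sorted[3] = iei$i
  sorted[4] = iiei$
sorted[3] = iei$i

Answer: iei$i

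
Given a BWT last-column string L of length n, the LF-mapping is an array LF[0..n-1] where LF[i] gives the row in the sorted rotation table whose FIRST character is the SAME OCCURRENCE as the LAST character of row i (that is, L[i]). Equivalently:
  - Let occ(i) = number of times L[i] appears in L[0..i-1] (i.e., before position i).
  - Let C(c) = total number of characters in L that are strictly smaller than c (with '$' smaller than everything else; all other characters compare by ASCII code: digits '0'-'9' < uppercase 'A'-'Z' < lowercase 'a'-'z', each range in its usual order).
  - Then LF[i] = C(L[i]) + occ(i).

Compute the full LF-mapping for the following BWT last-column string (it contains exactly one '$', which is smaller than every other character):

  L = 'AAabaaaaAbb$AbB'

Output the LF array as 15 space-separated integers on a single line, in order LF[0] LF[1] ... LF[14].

Char counts: '$':1, 'A':4, 'B':1, 'a':5, 'b':4
C (first-col start): C('$')=0, C('A')=1, C('B')=5, C('a')=6, C('b')=11
L[0]='A': occ=0, LF[0]=C('A')+0=1+0=1
L[1]='A': occ=1, LF[1]=C('A')+1=1+1=2
L[2]='a': occ=0, LF[2]=C('a')+0=6+0=6
L[3]='b': occ=0, LF[3]=C('b')+0=11+0=11
L[4]='a': occ=1, LF[4]=C('a')+1=6+1=7
L[5]='a': occ=2, LF[5]=C('a')+2=6+2=8
L[6]='a': occ=3, LF[6]=C('a')+3=6+3=9
L[7]='a': occ=4, LF[7]=C('a')+4=6+4=10
L[8]='A': occ=2, LF[8]=C('A')+2=1+2=3
L[9]='b': occ=1, LF[9]=C('b')+1=11+1=12
L[10]='b': occ=2, LF[10]=C('b')+2=11+2=13
L[11]='$': occ=0, LF[11]=C('$')+0=0+0=0
L[12]='A': occ=3, LF[12]=C('A')+3=1+3=4
L[13]='b': occ=3, LF[13]=C('b')+3=11+3=14
L[14]='B': occ=0, LF[14]=C('B')+0=5+0=5

Answer: 1 2 6 11 7 8 9 10 3 12 13 0 4 14 5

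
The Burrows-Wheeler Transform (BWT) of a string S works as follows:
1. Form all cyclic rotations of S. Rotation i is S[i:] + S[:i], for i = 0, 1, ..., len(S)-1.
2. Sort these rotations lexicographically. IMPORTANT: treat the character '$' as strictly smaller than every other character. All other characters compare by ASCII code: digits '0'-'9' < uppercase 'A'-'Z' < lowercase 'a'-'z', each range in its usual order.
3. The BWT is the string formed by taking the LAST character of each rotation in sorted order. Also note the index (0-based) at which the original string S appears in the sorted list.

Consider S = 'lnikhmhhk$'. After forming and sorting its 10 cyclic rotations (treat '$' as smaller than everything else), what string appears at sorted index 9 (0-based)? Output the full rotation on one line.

Answer: nikhmhhk$l

Derivation:
All 10 rotations (rotation i = S[i:]+S[:i]):
  rot[0] = lnikhmhhk$
  rot[1] = nikhmhhk$l
  rot[2] = ikhmhhk$ln
  rot[3] = khmhhk$lni
  rot[4] = hmhhk$lnik
  rot[5] = mhhk$lnikh
  rot[6] = hhk$lnikhm
  rot[7] = hk$lnikhmh
  rot[8] = k$lnikhmhh
  rot[9] = $lnikhmhhk
Sorted (with $ < everything):
  sorted[0] = $lnikhmhhk
  sorted[1] = hhk$lnikhm
  sorted[2] = hk$lnikhmh
  sorted[3] = hmhhk$lnik
  sorted[4] = ikhmhhk$ln
  sorted[5] = k$lnikhmhh
  sorted[6] = khmhhk$lni
  sorted[7] = lnikhmhhk$
  sorted[8] = mhhk$lnikh
  sorted[9] = nikhmhhk$l
sorted[9] = nikhmhhk$l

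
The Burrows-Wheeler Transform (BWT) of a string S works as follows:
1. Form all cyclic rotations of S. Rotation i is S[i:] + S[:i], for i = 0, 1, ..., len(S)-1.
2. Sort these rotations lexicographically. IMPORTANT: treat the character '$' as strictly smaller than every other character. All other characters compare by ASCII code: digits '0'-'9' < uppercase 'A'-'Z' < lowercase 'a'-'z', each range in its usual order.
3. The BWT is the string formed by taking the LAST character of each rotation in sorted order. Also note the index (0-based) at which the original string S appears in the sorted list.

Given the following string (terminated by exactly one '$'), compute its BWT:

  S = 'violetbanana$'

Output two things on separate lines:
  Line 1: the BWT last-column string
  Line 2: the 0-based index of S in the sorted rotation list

All 13 rotations (rotation i = S[i:]+S[:i]):
  rot[0] = violetbanana$
  rot[1] = ioletbanana$v
  rot[2] = oletbanana$vi
  rot[3] = letbanana$vio
  rot[4] = etbanana$viol
  rot[5] = tbanana$viole
  rot[6] = banana$violet
  rot[7] = anana$violetb
  rot[8] = nana$violetba
  rot[9] = ana$violetban
  rot[10] = na$violetbana
  rot[11] = a$violetbanan
  rot[12] = $violetbanana
Sorted (with $ < everything):
  sorted[0] = $violetbanana  (last char: 'a')
  sorted[1] = a$violetbanan  (last char: 'n')
  sorted[2] = ana$violetban  (last char: 'n')
  sorted[3] = anana$violetb  (last char: 'b')
  sorted[4] = banana$violet  (last char: 't')
  sorted[5] = etbanana$viol  (last char: 'l')
  sorted[6] = ioletbanana$v  (last char: 'v')
  sorted[7] = letbanana$vio  (last char: 'o')
  sorted[8] = na$violetbana  (last char: 'a')
  sorted[9] = nana$violetba  (last char: 'a')
  sorted[10] = oletbanana$vi  (last char: 'i')
  sorted[11] = tbanana$viole  (last char: 'e')
  sorted[12] = violetbanana$  (last char: '$')
Last column: annbtlvoaaie$
Original string S is at sorted index 12

Answer: annbtlvoaaie$
12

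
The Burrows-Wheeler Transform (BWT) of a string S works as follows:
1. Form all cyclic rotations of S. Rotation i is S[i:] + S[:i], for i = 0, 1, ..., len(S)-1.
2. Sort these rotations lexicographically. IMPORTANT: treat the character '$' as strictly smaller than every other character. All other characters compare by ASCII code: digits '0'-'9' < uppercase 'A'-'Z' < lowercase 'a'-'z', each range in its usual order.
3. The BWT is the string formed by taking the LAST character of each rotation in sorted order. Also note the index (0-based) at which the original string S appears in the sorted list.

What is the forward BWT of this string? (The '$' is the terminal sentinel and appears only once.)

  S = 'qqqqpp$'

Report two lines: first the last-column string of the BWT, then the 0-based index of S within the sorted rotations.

Answer: ppqqqq$
6

Derivation:
All 7 rotations (rotation i = S[i:]+S[:i]):
  rot[0] = qqqqpp$
  rot[1] = qqqpp$q
  rot[2] = qqpp$qq
  rot[3] = qpp$qqq
  rot[4] = pp$qqqq
  rot[5] = p$qqqqp
  rot[6] = $qqqqpp
Sorted (with $ < everything):
  sorted[0] = $qqqqpp  (last char: 'p')
  sorted[1] = p$qqqqp  (last char: 'p')
  sorted[2] = pp$qqqq  (last char: 'q')
  sorted[3] = qpp$qqq  (last char: 'q')
  sorted[4] = qqpp$qq  (last char: 'q')
  sorted[5] = qqqpp$q  (last char: 'q')
  sorted[6] = qqqqpp$  (last char: '$')
Last column: ppqqqq$
Original string S is at sorted index 6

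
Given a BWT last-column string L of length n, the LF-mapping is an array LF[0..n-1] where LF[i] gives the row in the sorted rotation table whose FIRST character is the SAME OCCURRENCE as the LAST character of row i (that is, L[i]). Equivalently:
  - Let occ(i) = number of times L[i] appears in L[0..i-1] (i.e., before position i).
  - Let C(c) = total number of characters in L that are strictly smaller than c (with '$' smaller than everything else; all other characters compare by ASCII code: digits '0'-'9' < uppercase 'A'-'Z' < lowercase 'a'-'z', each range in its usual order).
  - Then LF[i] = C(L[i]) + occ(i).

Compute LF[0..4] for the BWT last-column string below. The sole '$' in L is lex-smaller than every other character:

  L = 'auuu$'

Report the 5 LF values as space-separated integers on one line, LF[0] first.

Char counts: '$':1, 'a':1, 'u':3
C (first-col start): C('$')=0, C('a')=1, C('u')=2
L[0]='a': occ=0, LF[0]=C('a')+0=1+0=1
L[1]='u': occ=0, LF[1]=C('u')+0=2+0=2
L[2]='u': occ=1, LF[2]=C('u')+1=2+1=3
L[3]='u': occ=2, LF[3]=C('u')+2=2+2=4
L[4]='$': occ=0, LF[4]=C('$')+0=0+0=0

Answer: 1 2 3 4 0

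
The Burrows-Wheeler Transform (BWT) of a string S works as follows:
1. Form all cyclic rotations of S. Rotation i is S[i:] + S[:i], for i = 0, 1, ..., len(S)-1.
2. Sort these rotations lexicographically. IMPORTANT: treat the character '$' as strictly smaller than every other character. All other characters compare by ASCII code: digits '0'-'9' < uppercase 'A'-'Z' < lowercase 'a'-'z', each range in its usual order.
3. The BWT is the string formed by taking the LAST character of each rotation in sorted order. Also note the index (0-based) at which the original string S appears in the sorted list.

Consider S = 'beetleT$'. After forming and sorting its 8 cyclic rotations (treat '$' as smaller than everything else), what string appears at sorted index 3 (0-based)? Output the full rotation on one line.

All 8 rotations (rotation i = S[i:]+S[:i]):
  rot[0] = beetleT$
  rot[1] = eetleT$b
  rot[2] = etleT$be
  rot[3] = tleT$bee
  rot[4] = leT$beet
  rot[5] = eT$beetl
  rot[6] = T$beetle
  rot[7] = $beetleT
Sorted (with $ < everything):
  sorted[0] = $beetleT
  sorted[1] = T$beetle
  sorted[2] = beetleT$
  sorted[3] = eT$beetl
  sorted[4] = eetleT$b
  sorted[5] = etleT$be
  sorted[6] = leT$beet
  sorted[7] = tleT$bee
sorted[3] = eT$beetl

Answer: eT$beetl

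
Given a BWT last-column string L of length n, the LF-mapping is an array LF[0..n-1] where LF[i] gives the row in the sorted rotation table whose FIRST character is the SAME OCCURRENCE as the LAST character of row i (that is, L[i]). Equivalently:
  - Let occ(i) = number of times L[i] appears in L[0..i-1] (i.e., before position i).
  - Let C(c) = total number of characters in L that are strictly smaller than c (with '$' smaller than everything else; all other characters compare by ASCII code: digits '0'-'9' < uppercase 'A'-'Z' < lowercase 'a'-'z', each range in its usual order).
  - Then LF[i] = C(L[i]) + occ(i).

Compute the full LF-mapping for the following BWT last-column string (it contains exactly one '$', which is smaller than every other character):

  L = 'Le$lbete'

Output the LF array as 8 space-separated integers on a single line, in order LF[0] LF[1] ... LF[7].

Answer: 1 3 0 6 2 4 7 5

Derivation:
Char counts: '$':1, 'L':1, 'b':1, 'e':3, 'l':1, 't':1
C (first-col start): C('$')=0, C('L')=1, C('b')=2, C('e')=3, C('l')=6, C('t')=7
L[0]='L': occ=0, LF[0]=C('L')+0=1+0=1
L[1]='e': occ=0, LF[1]=C('e')+0=3+0=3
L[2]='$': occ=0, LF[2]=C('$')+0=0+0=0
L[3]='l': occ=0, LF[3]=C('l')+0=6+0=6
L[4]='b': occ=0, LF[4]=C('b')+0=2+0=2
L[5]='e': occ=1, LF[5]=C('e')+1=3+1=4
L[6]='t': occ=0, LF[6]=C('t')+0=7+0=7
L[7]='e': occ=2, LF[7]=C('e')+2=3+2=5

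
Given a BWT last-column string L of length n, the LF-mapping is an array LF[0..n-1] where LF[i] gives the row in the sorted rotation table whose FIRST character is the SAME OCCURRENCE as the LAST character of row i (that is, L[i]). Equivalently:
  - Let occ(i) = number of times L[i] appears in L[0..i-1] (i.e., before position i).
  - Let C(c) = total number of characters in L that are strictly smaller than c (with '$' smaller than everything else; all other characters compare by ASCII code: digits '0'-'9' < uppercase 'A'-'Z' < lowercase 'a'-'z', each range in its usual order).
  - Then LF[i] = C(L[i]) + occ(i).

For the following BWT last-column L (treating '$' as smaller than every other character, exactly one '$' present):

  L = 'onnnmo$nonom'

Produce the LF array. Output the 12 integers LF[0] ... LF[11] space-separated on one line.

Answer: 8 3 4 5 1 9 0 6 10 7 11 2

Derivation:
Char counts: '$':1, 'm':2, 'n':5, 'o':4
C (first-col start): C('$')=0, C('m')=1, C('n')=3, C('o')=8
L[0]='o': occ=0, LF[0]=C('o')+0=8+0=8
L[1]='n': occ=0, LF[1]=C('n')+0=3+0=3
L[2]='n': occ=1, LF[2]=C('n')+1=3+1=4
L[3]='n': occ=2, LF[3]=C('n')+2=3+2=5
L[4]='m': occ=0, LF[4]=C('m')+0=1+0=1
L[5]='o': occ=1, LF[5]=C('o')+1=8+1=9
L[6]='$': occ=0, LF[6]=C('$')+0=0+0=0
L[7]='n': occ=3, LF[7]=C('n')+3=3+3=6
L[8]='o': occ=2, LF[8]=C('o')+2=8+2=10
L[9]='n': occ=4, LF[9]=C('n')+4=3+4=7
L[10]='o': occ=3, LF[10]=C('o')+3=8+3=11
L[11]='m': occ=1, LF[11]=C('m')+1=1+1=2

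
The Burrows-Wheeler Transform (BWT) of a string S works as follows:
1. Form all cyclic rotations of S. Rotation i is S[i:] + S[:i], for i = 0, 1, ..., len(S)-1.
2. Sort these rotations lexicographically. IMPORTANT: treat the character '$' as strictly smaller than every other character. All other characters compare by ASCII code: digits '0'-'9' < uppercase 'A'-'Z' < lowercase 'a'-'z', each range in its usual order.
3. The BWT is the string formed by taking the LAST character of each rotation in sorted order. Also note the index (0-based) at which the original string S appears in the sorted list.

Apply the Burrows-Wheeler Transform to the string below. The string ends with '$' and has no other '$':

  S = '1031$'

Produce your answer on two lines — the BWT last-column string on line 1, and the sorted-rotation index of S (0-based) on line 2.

Answer: 113$0
3

Derivation:
All 5 rotations (rotation i = S[i:]+S[:i]):
  rot[0] = 1031$
  rot[1] = 031$1
  rot[2] = 31$10
  rot[3] = 1$103
  rot[4] = $1031
Sorted (with $ < everything):
  sorted[0] = $1031  (last char: '1')
  sorted[1] = 031$1  (last char: '1')
  sorted[2] = 1$103  (last char: '3')
  sorted[3] = 1031$  (last char: '$')
  sorted[4] = 31$10  (last char: '0')
Last column: 113$0
Original string S is at sorted index 3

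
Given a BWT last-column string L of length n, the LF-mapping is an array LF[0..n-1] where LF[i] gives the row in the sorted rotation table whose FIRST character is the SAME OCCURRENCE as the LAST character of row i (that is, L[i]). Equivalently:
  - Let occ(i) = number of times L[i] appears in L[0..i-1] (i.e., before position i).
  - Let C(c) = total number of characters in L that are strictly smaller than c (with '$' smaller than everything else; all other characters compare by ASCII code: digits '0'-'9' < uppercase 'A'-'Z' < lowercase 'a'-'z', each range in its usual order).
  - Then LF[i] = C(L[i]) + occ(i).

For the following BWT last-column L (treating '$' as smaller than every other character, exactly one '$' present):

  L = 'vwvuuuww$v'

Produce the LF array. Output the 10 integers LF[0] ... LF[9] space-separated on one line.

Answer: 4 7 5 1 2 3 8 9 0 6

Derivation:
Char counts: '$':1, 'u':3, 'v':3, 'w':3
C (first-col start): C('$')=0, C('u')=1, C('v')=4, C('w')=7
L[0]='v': occ=0, LF[0]=C('v')+0=4+0=4
L[1]='w': occ=0, LF[1]=C('w')+0=7+0=7
L[2]='v': occ=1, LF[2]=C('v')+1=4+1=5
L[3]='u': occ=0, LF[3]=C('u')+0=1+0=1
L[4]='u': occ=1, LF[4]=C('u')+1=1+1=2
L[5]='u': occ=2, LF[5]=C('u')+2=1+2=3
L[6]='w': occ=1, LF[6]=C('w')+1=7+1=8
L[7]='w': occ=2, LF[7]=C('w')+2=7+2=9
L[8]='$': occ=0, LF[8]=C('$')+0=0+0=0
L[9]='v': occ=2, LF[9]=C('v')+2=4+2=6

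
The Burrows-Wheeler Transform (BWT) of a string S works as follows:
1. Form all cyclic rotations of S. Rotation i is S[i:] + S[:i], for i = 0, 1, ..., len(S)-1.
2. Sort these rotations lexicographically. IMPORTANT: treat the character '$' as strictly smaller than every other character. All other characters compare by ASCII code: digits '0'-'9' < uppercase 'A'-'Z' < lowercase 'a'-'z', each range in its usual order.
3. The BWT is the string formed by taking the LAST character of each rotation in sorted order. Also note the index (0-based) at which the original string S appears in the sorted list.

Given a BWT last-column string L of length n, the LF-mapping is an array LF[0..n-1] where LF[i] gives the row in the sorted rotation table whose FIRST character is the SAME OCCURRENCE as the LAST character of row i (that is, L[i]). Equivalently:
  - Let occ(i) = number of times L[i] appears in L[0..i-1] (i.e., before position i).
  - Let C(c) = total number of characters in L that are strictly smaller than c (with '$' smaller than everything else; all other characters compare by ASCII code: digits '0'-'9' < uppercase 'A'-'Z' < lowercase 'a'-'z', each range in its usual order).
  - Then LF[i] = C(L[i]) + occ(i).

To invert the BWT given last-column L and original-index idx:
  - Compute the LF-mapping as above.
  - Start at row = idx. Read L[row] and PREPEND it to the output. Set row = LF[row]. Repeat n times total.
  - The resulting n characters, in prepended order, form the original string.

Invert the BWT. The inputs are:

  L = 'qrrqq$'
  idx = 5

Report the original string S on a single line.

Answer: rqqrq$

Derivation:
LF mapping: 1 4 5 2 3 0
Walk LF starting at row 5, prepending L[row]:
  step 1: row=5, L[5]='$', prepend. Next row=LF[5]=0
  step 2: row=0, L[0]='q', prepend. Next row=LF[0]=1
  step 3: row=1, L[1]='r', prepend. Next row=LF[1]=4
  step 4: row=4, L[4]='q', prepend. Next row=LF[4]=3
  step 5: row=3, L[3]='q', prepend. Next row=LF[3]=2
  step 6: row=2, L[2]='r', prepend. Next row=LF[2]=5
Reversed output: rqqrq$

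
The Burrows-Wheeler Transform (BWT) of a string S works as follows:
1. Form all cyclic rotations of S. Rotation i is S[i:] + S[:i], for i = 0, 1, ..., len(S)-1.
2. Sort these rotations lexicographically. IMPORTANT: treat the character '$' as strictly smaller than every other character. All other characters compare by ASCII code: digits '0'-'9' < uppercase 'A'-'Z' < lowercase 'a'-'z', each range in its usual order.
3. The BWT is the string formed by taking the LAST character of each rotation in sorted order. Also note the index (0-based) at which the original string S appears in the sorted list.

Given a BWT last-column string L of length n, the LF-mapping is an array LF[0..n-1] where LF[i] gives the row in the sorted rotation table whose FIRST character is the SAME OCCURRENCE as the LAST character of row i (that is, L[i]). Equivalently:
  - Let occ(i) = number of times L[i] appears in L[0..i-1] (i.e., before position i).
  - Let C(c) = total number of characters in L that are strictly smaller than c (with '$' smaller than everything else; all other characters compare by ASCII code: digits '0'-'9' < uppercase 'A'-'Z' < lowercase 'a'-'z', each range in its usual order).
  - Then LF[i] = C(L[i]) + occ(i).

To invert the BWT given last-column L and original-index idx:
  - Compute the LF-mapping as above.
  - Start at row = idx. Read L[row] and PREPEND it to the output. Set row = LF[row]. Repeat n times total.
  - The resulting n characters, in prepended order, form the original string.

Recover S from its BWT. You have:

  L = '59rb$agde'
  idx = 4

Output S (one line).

Answer: badger95$

Derivation:
LF mapping: 1 2 8 4 0 3 7 5 6
Walk LF starting at row 4, prepending L[row]:
  step 1: row=4, L[4]='$', prepend. Next row=LF[4]=0
  step 2: row=0, L[0]='5', prepend. Next row=LF[0]=1
  step 3: row=1, L[1]='9', prepend. Next row=LF[1]=2
  step 4: row=2, L[2]='r', prepend. Next row=LF[2]=8
  step 5: row=8, L[8]='e', prepend. Next row=LF[8]=6
  step 6: row=6, L[6]='g', prepend. Next row=LF[6]=7
  step 7: row=7, L[7]='d', prepend. Next row=LF[7]=5
  step 8: row=5, L[5]='a', prepend. Next row=LF[5]=3
  step 9: row=3, L[3]='b', prepend. Next row=LF[3]=4
Reversed output: badger95$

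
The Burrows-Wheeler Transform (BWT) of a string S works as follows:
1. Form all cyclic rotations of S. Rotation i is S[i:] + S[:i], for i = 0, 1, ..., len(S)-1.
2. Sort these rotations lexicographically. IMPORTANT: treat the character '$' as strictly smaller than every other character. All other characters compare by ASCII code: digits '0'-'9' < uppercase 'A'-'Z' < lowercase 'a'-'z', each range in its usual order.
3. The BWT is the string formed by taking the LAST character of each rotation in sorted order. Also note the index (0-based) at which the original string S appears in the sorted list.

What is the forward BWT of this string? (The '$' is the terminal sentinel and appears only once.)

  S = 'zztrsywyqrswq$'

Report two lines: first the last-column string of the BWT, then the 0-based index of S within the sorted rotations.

Answer: qwyqtrrzsywsz$
13

Derivation:
All 14 rotations (rotation i = S[i:]+S[:i]):
  rot[0] = zztrsywyqrswq$
  rot[1] = ztrsywyqrswq$z
  rot[2] = trsywyqrswq$zz
  rot[3] = rsywyqrswq$zzt
  rot[4] = sywyqrswq$zztr
  rot[5] = ywyqrswq$zztrs
  rot[6] = wyqrswq$zztrsy
  rot[7] = yqrswq$zztrsyw
  rot[8] = qrswq$zztrsywy
  rot[9] = rswq$zztrsywyq
  rot[10] = swq$zztrsywyqr
  rot[11] = wq$zztrsywyqrs
  rot[12] = q$zztrsywyqrsw
  rot[13] = $zztrsywyqrswq
Sorted (with $ < everything):
  sorted[0] = $zztrsywyqrswq  (last char: 'q')
  sorted[1] = q$zztrsywyqrsw  (last char: 'w')
  sorted[2] = qrswq$zztrsywy  (last char: 'y')
  sorted[3] = rswq$zztrsywyq  (last char: 'q')
  sorted[4] = rsywyqrswq$zzt  (last char: 't')
  sorted[5] = swq$zztrsywyqr  (last char: 'r')
  sorted[6] = sywyqrswq$zztr  (last char: 'r')
  sorted[7] = trsywyqrswq$zz  (last char: 'z')
  sorted[8] = wq$zztrsywyqrs  (last char: 's')
  sorted[9] = wyqrswq$zztrsy  (last char: 'y')
  sorted[10] = yqrswq$zztrsyw  (last char: 'w')
  sorted[11] = ywyqrswq$zztrs  (last char: 's')
  sorted[12] = ztrsywyqrswq$z  (last char: 'z')
  sorted[13] = zztrsywyqrswq$  (last char: '$')
Last column: qwyqtrrzsywsz$
Original string S is at sorted index 13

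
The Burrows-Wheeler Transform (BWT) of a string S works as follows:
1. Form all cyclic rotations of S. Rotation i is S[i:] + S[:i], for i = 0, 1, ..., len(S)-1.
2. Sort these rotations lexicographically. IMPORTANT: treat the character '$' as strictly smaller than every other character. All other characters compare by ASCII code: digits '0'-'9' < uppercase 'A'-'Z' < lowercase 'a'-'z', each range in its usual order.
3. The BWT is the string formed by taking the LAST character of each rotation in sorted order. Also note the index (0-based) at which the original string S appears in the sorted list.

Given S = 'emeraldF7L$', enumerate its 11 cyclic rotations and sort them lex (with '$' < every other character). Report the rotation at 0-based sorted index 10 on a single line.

All 11 rotations (rotation i = S[i:]+S[:i]):
  rot[0] = emeraldF7L$
  rot[1] = meraldF7L$e
  rot[2] = eraldF7L$em
  rot[3] = raldF7L$eme
  rot[4] = aldF7L$emer
  rot[5] = ldF7L$emera
  rot[6] = dF7L$emeral
  rot[7] = F7L$emerald
  rot[8] = 7L$emeraldF
  rot[9] = L$emeraldF7
  rot[10] = $emeraldF7L
Sorted (with $ < everything):
  sorted[0] = $emeraldF7L
  sorted[1] = 7L$emeraldF
  sorted[2] = F7L$emerald
  sorted[3] = L$emeraldF7
  sorted[4] = aldF7L$emer
  sorted[5] = dF7L$emeral
  sorted[6] = emeraldF7L$
  sorted[7] = eraldF7L$em
  sorted[8] = ldF7L$emera
  sorted[9] = meraldF7L$e
  sorted[10] = raldF7L$eme
sorted[10] = raldF7L$eme

Answer: raldF7L$eme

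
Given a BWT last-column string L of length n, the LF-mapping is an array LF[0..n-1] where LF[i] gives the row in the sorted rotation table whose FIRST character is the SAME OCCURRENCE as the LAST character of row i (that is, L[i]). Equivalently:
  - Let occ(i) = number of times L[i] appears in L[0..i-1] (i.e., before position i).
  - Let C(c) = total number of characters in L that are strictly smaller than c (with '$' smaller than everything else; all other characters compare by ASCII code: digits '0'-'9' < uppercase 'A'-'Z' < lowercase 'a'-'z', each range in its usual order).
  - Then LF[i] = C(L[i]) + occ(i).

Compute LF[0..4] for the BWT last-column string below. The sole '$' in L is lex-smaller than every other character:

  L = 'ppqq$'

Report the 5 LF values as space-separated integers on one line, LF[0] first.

Char counts: '$':1, 'p':2, 'q':2
C (first-col start): C('$')=0, C('p')=1, C('q')=3
L[0]='p': occ=0, LF[0]=C('p')+0=1+0=1
L[1]='p': occ=1, LF[1]=C('p')+1=1+1=2
L[2]='q': occ=0, LF[2]=C('q')+0=3+0=3
L[3]='q': occ=1, LF[3]=C('q')+1=3+1=4
L[4]='$': occ=0, LF[4]=C('$')+0=0+0=0

Answer: 1 2 3 4 0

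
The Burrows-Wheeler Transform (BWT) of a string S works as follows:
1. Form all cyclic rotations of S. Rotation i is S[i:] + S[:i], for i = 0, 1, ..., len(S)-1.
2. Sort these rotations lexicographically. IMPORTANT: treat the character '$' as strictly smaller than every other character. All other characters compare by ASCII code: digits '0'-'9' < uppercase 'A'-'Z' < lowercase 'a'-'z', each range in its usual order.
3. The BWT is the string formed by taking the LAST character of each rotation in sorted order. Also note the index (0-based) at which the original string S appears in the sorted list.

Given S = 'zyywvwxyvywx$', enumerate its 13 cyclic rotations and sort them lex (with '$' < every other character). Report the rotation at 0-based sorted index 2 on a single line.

All 13 rotations (rotation i = S[i:]+S[:i]):
  rot[0] = zyywvwxyvywx$
  rot[1] = yywvwxyvywx$z
  rot[2] = ywvwxyvywx$zy
  rot[3] = wvwxyvywx$zyy
  rot[4] = vwxyvywx$zyyw
  rot[5] = wxyvywx$zyywv
  rot[6] = xyvywx$zyywvw
  rot[7] = yvywx$zyywvwx
  rot[8] = vywx$zyywvwxy
  rot[9] = ywx$zyywvwxyv
  rot[10] = wx$zyywvwxyvy
  rot[11] = x$zyywvwxyvyw
  rot[12] = $zyywvwxyvywx
Sorted (with $ < everything):
  sorted[0] = $zyywvwxyvywx
  sorted[1] = vwxyvywx$zyyw
  sorted[2] = vywx$zyywvwxy
  sorted[3] = wvwxyvywx$zyy
  sorted[4] = wx$zyywvwxyvy
  sorted[5] = wxyvywx$zyywv
  sorted[6] = x$zyywvwxyvyw
  sorted[7] = xyvywx$zyywvw
  sorted[8] = yvywx$zyywvwx
  sorted[9] = ywvwxyvywx$zy
  sorted[10] = ywx$zyywvwxyv
  sorted[11] = yywvwxyvywx$z
  sorted[12] = zyywvwxyvywx$
sorted[2] = vywx$zyywvwxy

Answer: vywx$zyywvwxy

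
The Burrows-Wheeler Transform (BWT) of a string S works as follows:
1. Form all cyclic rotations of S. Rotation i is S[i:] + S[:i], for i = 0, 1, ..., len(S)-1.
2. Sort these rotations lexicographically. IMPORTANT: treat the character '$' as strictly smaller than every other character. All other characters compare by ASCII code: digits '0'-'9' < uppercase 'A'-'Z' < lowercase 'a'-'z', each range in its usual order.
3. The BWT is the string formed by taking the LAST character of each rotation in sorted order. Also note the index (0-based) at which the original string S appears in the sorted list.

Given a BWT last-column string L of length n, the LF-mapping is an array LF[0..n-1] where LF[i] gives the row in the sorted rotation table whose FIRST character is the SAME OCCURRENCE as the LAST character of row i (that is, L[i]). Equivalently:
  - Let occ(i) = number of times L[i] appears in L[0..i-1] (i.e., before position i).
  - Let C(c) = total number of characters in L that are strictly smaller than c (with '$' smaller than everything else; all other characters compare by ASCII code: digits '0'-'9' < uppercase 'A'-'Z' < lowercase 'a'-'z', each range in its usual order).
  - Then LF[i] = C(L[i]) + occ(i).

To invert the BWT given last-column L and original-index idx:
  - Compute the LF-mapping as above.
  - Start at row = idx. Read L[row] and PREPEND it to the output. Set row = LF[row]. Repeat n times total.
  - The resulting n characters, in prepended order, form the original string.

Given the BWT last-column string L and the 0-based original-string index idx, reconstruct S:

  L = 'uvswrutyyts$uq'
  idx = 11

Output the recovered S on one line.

Answer: wsrsvqyuttuyu$

Derivation:
LF mapping: 7 10 3 11 2 8 5 12 13 6 4 0 9 1
Walk LF starting at row 11, prepending L[row]:
  step 1: row=11, L[11]='$', prepend. Next row=LF[11]=0
  step 2: row=0, L[0]='u', prepend. Next row=LF[0]=7
  step 3: row=7, L[7]='y', prepend. Next row=LF[7]=12
  step 4: row=12, L[12]='u', prepend. Next row=LF[12]=9
  step 5: row=9, L[9]='t', prepend. Next row=LF[9]=6
  step 6: row=6, L[6]='t', prepend. Next row=LF[6]=5
  step 7: row=5, L[5]='u', prepend. Next row=LF[5]=8
  step 8: row=8, L[8]='y', prepend. Next row=LF[8]=13
  step 9: row=13, L[13]='q', prepend. Next row=LF[13]=1
  step 10: row=1, L[1]='v', prepend. Next row=LF[1]=10
  step 11: row=10, L[10]='s', prepend. Next row=LF[10]=4
  step 12: row=4, L[4]='r', prepend. Next row=LF[4]=2
  step 13: row=2, L[2]='s', prepend. Next row=LF[2]=3
  step 14: row=3, L[3]='w', prepend. Next row=LF[3]=11
Reversed output: wsrsvqyuttuyu$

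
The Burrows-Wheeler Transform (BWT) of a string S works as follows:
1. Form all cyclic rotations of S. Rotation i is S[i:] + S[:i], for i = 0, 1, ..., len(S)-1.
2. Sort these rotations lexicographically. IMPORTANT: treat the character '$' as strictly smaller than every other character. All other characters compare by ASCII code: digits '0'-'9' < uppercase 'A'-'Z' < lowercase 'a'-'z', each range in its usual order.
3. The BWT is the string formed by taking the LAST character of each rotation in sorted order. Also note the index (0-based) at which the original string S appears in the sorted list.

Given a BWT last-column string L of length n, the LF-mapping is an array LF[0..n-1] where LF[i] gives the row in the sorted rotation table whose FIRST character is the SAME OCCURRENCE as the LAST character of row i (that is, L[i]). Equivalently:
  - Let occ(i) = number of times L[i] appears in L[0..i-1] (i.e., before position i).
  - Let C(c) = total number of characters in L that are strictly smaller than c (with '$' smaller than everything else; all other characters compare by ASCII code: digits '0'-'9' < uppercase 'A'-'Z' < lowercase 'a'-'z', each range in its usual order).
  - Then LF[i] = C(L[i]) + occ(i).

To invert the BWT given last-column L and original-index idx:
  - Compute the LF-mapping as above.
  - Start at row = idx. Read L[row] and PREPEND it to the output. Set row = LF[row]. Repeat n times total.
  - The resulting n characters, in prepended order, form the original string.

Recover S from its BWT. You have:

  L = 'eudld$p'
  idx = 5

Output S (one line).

Answer: puddle$

Derivation:
LF mapping: 3 6 1 4 2 0 5
Walk LF starting at row 5, prepending L[row]:
  step 1: row=5, L[5]='$', prepend. Next row=LF[5]=0
  step 2: row=0, L[0]='e', prepend. Next row=LF[0]=3
  step 3: row=3, L[3]='l', prepend. Next row=LF[3]=4
  step 4: row=4, L[4]='d', prepend. Next row=LF[4]=2
  step 5: row=2, L[2]='d', prepend. Next row=LF[2]=1
  step 6: row=1, L[1]='u', prepend. Next row=LF[1]=6
  step 7: row=6, L[6]='p', prepend. Next row=LF[6]=5
Reversed output: puddle$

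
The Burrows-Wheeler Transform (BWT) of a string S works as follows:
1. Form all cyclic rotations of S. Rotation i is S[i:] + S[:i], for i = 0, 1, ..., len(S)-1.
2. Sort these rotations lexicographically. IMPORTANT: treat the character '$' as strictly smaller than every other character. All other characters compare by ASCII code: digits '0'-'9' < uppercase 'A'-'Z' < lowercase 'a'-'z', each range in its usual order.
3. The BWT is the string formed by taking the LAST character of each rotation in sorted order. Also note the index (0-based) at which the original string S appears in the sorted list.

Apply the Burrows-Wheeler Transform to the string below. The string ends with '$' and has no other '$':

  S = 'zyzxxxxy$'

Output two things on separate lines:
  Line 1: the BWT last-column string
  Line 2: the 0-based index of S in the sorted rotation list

Answer: yzxxxxzy$
8

Derivation:
All 9 rotations (rotation i = S[i:]+S[:i]):
  rot[0] = zyzxxxxy$
  rot[1] = yzxxxxy$z
  rot[2] = zxxxxy$zy
  rot[3] = xxxxy$zyz
  rot[4] = xxxy$zyzx
  rot[5] = xxy$zyzxx
  rot[6] = xy$zyzxxx
  rot[7] = y$zyzxxxx
  rot[8] = $zyzxxxxy
Sorted (with $ < everything):
  sorted[0] = $zyzxxxxy  (last char: 'y')
  sorted[1] = xxxxy$zyz  (last char: 'z')
  sorted[2] = xxxy$zyzx  (last char: 'x')
  sorted[3] = xxy$zyzxx  (last char: 'x')
  sorted[4] = xy$zyzxxx  (last char: 'x')
  sorted[5] = y$zyzxxxx  (last char: 'x')
  sorted[6] = yzxxxxy$z  (last char: 'z')
  sorted[7] = zxxxxy$zy  (last char: 'y')
  sorted[8] = zyzxxxxy$  (last char: '$')
Last column: yzxxxxzy$
Original string S is at sorted index 8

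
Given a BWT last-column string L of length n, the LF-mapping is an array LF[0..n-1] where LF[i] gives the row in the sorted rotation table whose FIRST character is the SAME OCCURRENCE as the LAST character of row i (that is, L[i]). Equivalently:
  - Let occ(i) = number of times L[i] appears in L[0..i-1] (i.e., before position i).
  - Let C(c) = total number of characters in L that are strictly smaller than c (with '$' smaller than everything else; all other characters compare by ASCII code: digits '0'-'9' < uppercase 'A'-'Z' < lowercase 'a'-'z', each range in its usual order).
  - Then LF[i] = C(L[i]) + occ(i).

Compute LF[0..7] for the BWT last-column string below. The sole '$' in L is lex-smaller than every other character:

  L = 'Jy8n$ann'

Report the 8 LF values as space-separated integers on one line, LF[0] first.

Char counts: '$':1, '8':1, 'J':1, 'a':1, 'n':3, 'y':1
C (first-col start): C('$')=0, C('8')=1, C('J')=2, C('a')=3, C('n')=4, C('y')=7
L[0]='J': occ=0, LF[0]=C('J')+0=2+0=2
L[1]='y': occ=0, LF[1]=C('y')+0=7+0=7
L[2]='8': occ=0, LF[2]=C('8')+0=1+0=1
L[3]='n': occ=0, LF[3]=C('n')+0=4+0=4
L[4]='$': occ=0, LF[4]=C('$')+0=0+0=0
L[5]='a': occ=0, LF[5]=C('a')+0=3+0=3
L[6]='n': occ=1, LF[6]=C('n')+1=4+1=5
L[7]='n': occ=2, LF[7]=C('n')+2=4+2=6

Answer: 2 7 1 4 0 3 5 6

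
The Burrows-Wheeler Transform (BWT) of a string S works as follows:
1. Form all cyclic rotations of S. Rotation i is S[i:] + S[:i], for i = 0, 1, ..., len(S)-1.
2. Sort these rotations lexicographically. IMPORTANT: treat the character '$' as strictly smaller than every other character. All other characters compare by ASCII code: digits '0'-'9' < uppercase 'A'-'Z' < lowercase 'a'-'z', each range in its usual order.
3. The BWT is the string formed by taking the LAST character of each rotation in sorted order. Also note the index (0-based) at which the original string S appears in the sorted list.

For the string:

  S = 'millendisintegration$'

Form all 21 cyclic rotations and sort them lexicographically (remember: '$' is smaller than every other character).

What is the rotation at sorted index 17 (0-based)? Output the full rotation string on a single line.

All 21 rotations (rotation i = S[i:]+S[:i]):
  rot[0] = millendisintegration$
  rot[1] = illendisintegration$m
  rot[2] = llendisintegration$mi
  rot[3] = lendisintegration$mil
  rot[4] = endisintegration$mill
  rot[5] = ndisintegration$mille
  rot[6] = disintegration$millen
  rot[7] = isintegration$millend
  rot[8] = sintegration$millendi
  rot[9] = integration$millendis
  rot[10] = ntegration$millendisi
  rot[11] = tegration$millendisin
  rot[12] = egration$millendisint
  rot[13] = gration$millendisinte
  rot[14] = ration$millendisinteg
  rot[15] = ation$millendisintegr
  rot[16] = tion$millendisintegra
  rot[17] = ion$millendisintegrat
  rot[18] = on$millendisintegrati
  rot[19] = n$millendisintegratio
  rot[20] = $millendisintegration
Sorted (with $ < everything):
  sorted[0] = $millendisintegration
  sorted[1] = ation$millendisintegr
  sorted[2] = disintegration$millen
  sorted[3] = egration$millendisint
  sorted[4] = endisintegration$mill
  sorted[5] = gration$millendisinte
  sorted[6] = illendisintegration$m
  sorted[7] = integration$millendis
  sorted[8] = ion$millendisintegrat
  sorted[9] = isintegration$millend
  sorted[10] = lendisintegration$mil
  sorted[11] = llendisintegration$mi
  sorted[12] = millendisintegration$
  sorted[13] = n$millendisintegratio
  sorted[14] = ndisintegration$mille
  sorted[15] = ntegration$millendisi
  sorted[16] = on$millendisintegrati
  sorted[17] = ration$millendisinteg
  sorted[18] = sintegration$millendi
  sorted[19] = tegration$millendisin
  sorted[20] = tion$millendisintegra
sorted[17] = ration$millendisinteg

Answer: ration$millendisinteg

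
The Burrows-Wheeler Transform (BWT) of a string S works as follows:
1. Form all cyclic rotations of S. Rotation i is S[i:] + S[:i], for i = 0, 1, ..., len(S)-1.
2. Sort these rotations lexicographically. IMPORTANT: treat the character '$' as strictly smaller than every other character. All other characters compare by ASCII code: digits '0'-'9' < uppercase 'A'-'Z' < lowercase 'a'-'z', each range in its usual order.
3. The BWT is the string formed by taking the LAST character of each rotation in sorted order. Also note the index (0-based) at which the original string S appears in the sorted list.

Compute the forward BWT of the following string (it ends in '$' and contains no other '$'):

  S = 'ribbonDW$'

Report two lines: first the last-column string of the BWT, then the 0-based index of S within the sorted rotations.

All 9 rotations (rotation i = S[i:]+S[:i]):
  rot[0] = ribbonDW$
  rot[1] = ibbonDW$r
  rot[2] = bbonDW$ri
  rot[3] = bonDW$rib
  rot[4] = onDW$ribb
  rot[5] = nDW$ribbo
  rot[6] = DW$ribbon
  rot[7] = W$ribbonD
  rot[8] = $ribbonDW
Sorted (with $ < everything):
  sorted[0] = $ribbonDW  (last char: 'W')
  sorted[1] = DW$ribbon  (last char: 'n')
  sorted[2] = W$ribbonD  (last char: 'D')
  sorted[3] = bbonDW$ri  (last char: 'i')
  sorted[4] = bonDW$rib  (last char: 'b')
  sorted[5] = ibbonDW$r  (last char: 'r')
  sorted[6] = nDW$ribbo  (last char: 'o')
  sorted[7] = onDW$ribb  (last char: 'b')
  sorted[8] = ribbonDW$  (last char: '$')
Last column: WnDibrob$
Original string S is at sorted index 8

Answer: WnDibrob$
8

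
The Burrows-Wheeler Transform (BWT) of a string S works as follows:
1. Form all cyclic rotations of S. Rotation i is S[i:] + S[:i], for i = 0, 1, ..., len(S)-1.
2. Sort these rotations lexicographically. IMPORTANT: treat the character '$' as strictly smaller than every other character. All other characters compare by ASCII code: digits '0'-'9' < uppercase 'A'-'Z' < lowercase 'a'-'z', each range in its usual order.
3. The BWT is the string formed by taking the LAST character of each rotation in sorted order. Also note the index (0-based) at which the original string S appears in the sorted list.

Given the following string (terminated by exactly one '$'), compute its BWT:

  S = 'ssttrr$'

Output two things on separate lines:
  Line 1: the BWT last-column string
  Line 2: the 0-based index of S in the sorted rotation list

All 7 rotations (rotation i = S[i:]+S[:i]):
  rot[0] = ssttrr$
  rot[1] = sttrr$s
  rot[2] = ttrr$ss
  rot[3] = trr$sst
  rot[4] = rr$sstt
  rot[5] = r$ssttr
  rot[6] = $ssttrr
Sorted (with $ < everything):
  sorted[0] = $ssttrr  (last char: 'r')
  sorted[1] = r$ssttr  (last char: 'r')
  sorted[2] = rr$sstt  (last char: 't')
  sorted[3] = ssttrr$  (last char: '$')
  sorted[4] = sttrr$s  (last char: 's')
  sorted[5] = trr$sst  (last char: 't')
  sorted[6] = ttrr$ss  (last char: 's')
Last column: rrt$sts
Original string S is at sorted index 3

Answer: rrt$sts
3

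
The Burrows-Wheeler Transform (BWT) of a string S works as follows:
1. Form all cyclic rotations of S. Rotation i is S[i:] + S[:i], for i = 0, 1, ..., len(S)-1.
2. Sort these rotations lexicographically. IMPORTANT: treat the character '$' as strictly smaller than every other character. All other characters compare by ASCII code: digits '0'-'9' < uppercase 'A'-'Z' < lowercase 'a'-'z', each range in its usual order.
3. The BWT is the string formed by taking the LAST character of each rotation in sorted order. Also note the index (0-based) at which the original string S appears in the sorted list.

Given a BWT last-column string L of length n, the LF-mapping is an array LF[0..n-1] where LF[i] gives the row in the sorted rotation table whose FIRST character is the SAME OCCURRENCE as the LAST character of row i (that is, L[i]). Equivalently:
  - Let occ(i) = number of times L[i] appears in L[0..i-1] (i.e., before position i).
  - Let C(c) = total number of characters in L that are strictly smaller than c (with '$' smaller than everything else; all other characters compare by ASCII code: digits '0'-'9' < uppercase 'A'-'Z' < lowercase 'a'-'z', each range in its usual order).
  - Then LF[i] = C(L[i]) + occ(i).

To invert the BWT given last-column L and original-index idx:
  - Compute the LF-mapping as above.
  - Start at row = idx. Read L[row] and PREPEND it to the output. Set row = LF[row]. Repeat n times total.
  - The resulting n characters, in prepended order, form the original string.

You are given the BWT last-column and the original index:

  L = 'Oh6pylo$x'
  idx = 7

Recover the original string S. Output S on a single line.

LF mapping: 2 3 1 6 8 4 5 0 7
Walk LF starting at row 7, prepending L[row]:
  step 1: row=7, L[7]='$', prepend. Next row=LF[7]=0
  step 2: row=0, L[0]='O', prepend. Next row=LF[0]=2
  step 3: row=2, L[2]='6', prepend. Next row=LF[2]=1
  step 4: row=1, L[1]='h', prepend. Next row=LF[1]=3
  step 5: row=3, L[3]='p', prepend. Next row=LF[3]=6
  step 6: row=6, L[6]='o', prepend. Next row=LF[6]=5
  step 7: row=5, L[5]='l', prepend. Next row=LF[5]=4
  step 8: row=4, L[4]='y', prepend. Next row=LF[4]=8
  step 9: row=8, L[8]='x', prepend. Next row=LF[8]=7
Reversed output: xyloph6O$

Answer: xyloph6O$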